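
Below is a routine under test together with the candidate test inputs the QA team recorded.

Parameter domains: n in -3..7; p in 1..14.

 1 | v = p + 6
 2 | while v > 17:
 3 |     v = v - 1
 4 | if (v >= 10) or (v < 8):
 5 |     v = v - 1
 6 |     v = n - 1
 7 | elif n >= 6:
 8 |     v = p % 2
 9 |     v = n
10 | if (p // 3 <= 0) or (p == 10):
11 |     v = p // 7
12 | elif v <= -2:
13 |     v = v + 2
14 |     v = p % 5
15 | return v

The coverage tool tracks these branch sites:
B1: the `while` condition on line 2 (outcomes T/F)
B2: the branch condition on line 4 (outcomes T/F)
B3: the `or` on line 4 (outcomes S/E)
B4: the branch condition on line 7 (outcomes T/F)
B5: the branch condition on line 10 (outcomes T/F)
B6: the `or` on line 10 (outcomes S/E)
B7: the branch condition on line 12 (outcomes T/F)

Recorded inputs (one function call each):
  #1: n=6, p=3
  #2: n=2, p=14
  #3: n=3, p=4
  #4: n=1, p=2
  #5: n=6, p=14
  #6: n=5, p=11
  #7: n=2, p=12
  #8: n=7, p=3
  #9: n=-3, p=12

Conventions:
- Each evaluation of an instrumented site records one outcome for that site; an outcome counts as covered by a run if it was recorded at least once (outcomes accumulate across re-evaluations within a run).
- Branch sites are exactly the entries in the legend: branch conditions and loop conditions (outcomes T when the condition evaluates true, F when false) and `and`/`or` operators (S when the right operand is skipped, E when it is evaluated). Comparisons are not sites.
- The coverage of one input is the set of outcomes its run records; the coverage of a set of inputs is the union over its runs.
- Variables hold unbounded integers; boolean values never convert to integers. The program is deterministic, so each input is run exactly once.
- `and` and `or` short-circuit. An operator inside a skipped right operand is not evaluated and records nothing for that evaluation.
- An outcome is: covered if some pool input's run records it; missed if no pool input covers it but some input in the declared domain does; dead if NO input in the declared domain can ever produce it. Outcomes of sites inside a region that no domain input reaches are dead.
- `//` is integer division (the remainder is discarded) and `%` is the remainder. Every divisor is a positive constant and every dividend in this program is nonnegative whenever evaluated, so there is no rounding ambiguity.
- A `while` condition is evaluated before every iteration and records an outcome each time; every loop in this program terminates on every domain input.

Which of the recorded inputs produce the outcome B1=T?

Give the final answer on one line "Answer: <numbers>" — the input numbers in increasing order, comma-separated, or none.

input #1 (n=6, p=3): misses B1=T
input #2 (n=2, p=14): covers B1=T
input #3 (n=3, p=4): misses B1=T
input #4 (n=1, p=2): misses B1=T
input #5 (n=6, p=14): covers B1=T
input #6 (n=5, p=11): misses B1=T
input #7 (n=2, p=12): covers B1=T
input #8 (n=7, p=3): misses B1=T
input #9 (n=-3, p=12): covers B1=T

Answer: 2, 5, 7, 9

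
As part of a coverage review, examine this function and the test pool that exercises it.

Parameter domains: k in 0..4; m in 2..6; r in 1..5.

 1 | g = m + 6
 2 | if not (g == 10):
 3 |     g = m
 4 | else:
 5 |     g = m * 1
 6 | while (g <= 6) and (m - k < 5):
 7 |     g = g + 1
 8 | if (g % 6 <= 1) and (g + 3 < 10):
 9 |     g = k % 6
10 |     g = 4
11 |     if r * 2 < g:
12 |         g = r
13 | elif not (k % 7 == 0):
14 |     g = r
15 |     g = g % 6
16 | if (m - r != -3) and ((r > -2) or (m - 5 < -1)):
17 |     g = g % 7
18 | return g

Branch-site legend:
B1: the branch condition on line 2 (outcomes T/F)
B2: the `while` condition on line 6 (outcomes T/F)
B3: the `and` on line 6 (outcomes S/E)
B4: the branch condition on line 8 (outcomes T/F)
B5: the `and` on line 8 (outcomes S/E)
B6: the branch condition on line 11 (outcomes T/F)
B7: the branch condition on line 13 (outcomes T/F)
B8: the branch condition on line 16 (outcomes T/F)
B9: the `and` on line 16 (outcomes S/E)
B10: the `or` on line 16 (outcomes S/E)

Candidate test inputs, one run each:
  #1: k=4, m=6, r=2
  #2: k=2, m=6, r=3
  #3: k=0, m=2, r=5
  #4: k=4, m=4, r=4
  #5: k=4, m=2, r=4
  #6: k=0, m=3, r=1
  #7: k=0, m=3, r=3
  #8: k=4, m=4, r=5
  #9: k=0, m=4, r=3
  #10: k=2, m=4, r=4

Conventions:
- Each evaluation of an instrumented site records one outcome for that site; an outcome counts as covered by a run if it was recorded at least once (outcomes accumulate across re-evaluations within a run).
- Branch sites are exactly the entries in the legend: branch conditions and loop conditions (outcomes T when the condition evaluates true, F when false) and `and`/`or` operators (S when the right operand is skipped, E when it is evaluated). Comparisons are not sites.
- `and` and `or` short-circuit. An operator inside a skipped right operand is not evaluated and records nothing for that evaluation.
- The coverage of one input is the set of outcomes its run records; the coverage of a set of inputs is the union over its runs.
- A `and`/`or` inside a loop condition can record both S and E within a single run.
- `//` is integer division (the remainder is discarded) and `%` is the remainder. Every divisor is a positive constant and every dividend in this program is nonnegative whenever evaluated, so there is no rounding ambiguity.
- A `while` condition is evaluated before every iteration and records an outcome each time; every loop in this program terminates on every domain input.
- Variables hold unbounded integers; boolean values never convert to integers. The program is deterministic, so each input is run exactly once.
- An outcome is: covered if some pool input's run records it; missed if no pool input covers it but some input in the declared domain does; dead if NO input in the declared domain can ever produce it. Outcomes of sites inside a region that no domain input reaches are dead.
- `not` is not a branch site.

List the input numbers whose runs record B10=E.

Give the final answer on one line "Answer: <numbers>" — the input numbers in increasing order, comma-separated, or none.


input #1 (k=4, m=6, r=2): never hits B10=E
input #2 (k=2, m=6, r=3): never hits B10=E
input #3 (k=0, m=2, r=5): never hits B10=E
input #4 (k=4, m=4, r=4): never hits B10=E
input #5 (k=4, m=2, r=4): never hits B10=E
input #6 (k=0, m=3, r=1): never hits B10=E
input #7 (k=0, m=3, r=3): never hits B10=E
input #8 (k=4, m=4, r=5): never hits B10=E
input #9 (k=0, m=4, r=3): never hits B10=E
input #10 (k=2, m=4, r=4): never hits B10=E
Answer: none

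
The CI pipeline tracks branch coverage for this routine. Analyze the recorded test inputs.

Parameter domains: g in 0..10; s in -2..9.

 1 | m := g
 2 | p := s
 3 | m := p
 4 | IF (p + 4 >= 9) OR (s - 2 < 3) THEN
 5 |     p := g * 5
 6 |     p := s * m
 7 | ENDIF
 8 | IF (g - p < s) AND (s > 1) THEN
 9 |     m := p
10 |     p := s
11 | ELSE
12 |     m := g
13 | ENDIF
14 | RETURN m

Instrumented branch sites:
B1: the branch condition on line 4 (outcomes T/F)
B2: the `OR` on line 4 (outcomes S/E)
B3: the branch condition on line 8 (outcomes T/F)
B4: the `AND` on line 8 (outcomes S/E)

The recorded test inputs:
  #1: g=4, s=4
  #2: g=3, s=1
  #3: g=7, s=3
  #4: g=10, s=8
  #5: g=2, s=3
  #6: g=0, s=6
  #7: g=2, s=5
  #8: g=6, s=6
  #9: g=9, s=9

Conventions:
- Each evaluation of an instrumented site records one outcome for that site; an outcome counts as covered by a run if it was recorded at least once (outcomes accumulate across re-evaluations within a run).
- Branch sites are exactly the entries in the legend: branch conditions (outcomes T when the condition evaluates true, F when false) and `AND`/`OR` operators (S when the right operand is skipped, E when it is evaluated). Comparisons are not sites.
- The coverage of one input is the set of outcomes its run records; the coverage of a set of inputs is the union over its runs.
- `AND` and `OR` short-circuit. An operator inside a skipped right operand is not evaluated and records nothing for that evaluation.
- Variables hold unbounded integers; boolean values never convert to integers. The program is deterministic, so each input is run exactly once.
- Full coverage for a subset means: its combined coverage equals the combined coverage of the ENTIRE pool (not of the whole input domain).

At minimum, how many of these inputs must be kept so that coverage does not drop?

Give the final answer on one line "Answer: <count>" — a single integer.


input #1, g=4, s=4: events B2->E, B1->T, B4->E, B3->T; outcomes B1=T, B2=E, B3=T, B4=E
input #2, g=3, s=1: events B2->E, B1->T, B4->S, B3->F; outcomes B1=T, B2=E, B3=F, B4=S
input #3, g=7, s=3: events B2->E, B1->T, B4->E, B3->T; outcomes B1=T, B2=E, B3=T, B4=E
input #4, g=10, s=8: events B2->S, B1->T, B4->E, B3->T; outcomes B1=T, B2=S, B3=T, B4=E
input #5, g=2, s=3: events B2->E, B1->T, B4->E, B3->T; outcomes B1=T, B2=E, B3=T, B4=E
input #6, g=0, s=6: events B2->S, B1->T, B4->E, B3->T; outcomes B1=T, B2=S, B3=T, B4=E
input #7, g=2, s=5: events B2->S, B1->T, B4->E, B3->T; outcomes B1=T, B2=S, B3=T, B4=E
input #8, g=6, s=6: events B2->S, B1->T, B4->E, B3->T; outcomes B1=T, B2=S, B3=T, B4=E
input #9, g=9, s=9: events B2->S, B1->T, B4->E, B3->T; outcomes B1=T, B2=S, B3=T, B4=E
union over all inputs: B1=T, B2=S, B2=E, B3=T, B3=F, B4=S, B4=E (7 outcomes)
checked all size-1 subsets: none covers 7 outcomes (max 4/7)
at size 2, {2, 4} reaches all 7 outcomes; every lexicographically earlier size-2 subset fails
Answer: 2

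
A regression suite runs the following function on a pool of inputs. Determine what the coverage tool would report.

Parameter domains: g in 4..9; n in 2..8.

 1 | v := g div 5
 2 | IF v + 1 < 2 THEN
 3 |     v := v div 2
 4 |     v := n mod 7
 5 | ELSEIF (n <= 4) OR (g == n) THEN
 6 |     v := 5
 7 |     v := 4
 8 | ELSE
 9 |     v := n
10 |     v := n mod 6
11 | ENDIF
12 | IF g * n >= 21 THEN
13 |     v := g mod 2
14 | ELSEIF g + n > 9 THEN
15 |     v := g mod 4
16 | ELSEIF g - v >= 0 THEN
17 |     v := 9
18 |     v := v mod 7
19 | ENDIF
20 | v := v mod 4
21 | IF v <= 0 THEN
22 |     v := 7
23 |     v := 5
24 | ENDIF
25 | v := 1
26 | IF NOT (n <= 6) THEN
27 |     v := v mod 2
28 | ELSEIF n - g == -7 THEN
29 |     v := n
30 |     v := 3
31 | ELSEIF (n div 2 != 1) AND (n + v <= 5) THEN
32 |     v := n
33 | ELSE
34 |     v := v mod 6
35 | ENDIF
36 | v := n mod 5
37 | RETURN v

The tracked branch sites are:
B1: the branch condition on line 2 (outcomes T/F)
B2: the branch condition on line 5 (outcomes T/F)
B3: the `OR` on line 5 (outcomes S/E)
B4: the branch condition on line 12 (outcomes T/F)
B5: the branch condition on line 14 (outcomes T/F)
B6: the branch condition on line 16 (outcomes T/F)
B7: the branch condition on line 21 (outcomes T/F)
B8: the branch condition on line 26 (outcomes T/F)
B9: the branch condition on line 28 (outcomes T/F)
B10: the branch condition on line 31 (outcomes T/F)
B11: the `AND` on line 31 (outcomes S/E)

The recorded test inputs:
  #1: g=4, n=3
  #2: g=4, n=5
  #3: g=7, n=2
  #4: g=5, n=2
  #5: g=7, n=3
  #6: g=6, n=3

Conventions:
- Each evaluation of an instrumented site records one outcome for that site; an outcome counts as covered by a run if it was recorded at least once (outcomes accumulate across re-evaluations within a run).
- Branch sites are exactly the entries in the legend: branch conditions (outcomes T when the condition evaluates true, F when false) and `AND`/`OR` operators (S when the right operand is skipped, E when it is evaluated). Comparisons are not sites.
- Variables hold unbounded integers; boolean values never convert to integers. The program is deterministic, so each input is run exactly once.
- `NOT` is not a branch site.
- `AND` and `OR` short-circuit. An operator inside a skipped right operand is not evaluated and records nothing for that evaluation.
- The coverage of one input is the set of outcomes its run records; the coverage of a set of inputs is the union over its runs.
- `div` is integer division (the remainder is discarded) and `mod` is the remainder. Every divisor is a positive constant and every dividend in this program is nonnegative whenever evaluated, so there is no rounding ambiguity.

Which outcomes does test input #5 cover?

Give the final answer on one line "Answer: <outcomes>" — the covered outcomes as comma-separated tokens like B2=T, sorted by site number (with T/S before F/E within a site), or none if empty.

Event log for input #5 (g=7, n=3):
  B1->F, B3->S, B2->T, B4->T, B7->F, B8->F, B9->F, B11->S, B10->F
distinct outcomes covered: B1=F, B2=T, B3=S, B4=T, B7=F, B8=F, B9=F, B10=F, B11=S

Answer: B1=F, B2=T, B3=S, B4=T, B7=F, B8=F, B9=F, B10=F, B11=S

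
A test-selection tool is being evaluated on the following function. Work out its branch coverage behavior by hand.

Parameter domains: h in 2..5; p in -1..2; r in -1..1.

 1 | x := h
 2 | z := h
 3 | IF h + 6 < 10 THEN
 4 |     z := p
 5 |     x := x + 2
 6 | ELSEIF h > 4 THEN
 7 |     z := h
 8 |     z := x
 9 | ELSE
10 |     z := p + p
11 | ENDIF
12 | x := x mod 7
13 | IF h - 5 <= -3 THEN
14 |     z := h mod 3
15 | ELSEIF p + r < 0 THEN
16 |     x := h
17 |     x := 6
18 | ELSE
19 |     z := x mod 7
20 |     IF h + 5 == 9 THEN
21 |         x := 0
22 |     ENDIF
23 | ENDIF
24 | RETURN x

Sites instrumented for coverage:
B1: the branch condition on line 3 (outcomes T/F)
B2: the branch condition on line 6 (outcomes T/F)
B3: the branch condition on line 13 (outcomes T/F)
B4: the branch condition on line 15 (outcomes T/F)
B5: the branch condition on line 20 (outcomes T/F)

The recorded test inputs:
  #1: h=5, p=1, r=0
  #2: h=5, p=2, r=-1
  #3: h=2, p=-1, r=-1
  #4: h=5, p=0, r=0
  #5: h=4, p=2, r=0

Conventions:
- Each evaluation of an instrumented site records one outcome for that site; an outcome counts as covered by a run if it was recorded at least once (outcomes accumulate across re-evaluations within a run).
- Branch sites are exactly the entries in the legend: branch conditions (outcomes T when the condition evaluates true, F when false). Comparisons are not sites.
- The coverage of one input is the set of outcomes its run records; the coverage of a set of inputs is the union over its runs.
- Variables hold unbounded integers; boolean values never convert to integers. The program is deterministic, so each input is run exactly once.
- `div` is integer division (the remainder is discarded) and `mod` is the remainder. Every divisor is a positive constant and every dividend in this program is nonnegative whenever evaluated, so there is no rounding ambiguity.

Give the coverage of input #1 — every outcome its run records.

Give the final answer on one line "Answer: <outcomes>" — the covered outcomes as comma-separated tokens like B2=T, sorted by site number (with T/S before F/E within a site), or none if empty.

Event log for input #1 (h=5, p=1, r=0):
  B1->F, B2->T, B3->F, B4->F, B5->F
as a set, this run covers: B1=F, B2=T, B3=F, B4=F, B5=F

Answer: B1=F, B2=T, B3=F, B4=F, B5=F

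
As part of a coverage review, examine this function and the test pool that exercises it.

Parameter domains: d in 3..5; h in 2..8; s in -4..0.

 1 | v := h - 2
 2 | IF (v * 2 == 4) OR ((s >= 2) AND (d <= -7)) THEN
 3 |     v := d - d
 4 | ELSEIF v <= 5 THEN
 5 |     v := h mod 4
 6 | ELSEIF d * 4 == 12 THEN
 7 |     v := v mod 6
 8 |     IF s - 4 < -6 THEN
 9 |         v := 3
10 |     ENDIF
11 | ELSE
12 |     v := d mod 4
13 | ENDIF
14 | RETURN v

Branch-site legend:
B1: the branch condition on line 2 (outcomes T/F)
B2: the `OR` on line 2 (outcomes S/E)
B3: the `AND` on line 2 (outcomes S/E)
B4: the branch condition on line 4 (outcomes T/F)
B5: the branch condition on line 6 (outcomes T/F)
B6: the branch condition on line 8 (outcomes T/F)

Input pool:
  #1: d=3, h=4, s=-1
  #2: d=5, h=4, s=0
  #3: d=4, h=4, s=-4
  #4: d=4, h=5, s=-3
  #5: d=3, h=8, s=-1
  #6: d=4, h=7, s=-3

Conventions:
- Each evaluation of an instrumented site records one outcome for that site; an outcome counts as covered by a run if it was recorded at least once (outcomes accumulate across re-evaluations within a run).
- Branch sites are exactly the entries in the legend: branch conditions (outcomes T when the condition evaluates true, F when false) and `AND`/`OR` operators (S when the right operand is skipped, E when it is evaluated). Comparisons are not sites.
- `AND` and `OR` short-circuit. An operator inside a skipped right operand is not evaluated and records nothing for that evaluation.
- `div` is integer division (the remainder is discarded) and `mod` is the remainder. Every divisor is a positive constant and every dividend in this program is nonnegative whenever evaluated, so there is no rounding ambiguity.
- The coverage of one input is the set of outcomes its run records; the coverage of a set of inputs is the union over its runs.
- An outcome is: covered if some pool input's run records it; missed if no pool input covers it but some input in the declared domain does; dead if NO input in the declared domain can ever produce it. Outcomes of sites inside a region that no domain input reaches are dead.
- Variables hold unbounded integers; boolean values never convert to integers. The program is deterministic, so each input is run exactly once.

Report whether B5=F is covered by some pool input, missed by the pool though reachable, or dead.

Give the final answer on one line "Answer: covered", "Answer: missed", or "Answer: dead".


no pool input records B5=F
but domain input (d=4, h=8, s=-4) does record it -> reachable, so missed
Answer: missed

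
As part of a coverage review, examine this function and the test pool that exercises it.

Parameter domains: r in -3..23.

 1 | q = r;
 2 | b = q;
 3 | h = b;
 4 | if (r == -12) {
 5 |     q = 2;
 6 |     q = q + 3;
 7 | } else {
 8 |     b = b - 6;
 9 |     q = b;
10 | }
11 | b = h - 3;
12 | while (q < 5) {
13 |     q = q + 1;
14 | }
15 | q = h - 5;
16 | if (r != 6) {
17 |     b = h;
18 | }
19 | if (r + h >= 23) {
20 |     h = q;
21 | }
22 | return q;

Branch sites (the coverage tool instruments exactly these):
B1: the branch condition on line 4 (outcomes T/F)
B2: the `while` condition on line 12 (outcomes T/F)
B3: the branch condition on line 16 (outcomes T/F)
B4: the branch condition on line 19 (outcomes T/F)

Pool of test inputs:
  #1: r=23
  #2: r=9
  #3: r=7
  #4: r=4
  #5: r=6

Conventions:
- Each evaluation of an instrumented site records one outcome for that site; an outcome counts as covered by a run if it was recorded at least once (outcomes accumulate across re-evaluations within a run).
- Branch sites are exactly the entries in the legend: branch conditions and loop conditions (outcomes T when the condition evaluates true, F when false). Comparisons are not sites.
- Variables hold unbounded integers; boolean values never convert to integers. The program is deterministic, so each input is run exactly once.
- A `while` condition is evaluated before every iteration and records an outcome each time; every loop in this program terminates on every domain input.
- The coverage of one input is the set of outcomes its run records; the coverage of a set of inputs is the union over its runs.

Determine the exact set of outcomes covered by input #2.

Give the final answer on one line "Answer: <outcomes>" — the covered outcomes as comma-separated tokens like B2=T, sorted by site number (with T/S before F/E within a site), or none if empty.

Running input #2 (r=9), event by event:
  B1->F, B2->T, B2->T, B2->F, B3->T, B4->F
deduplicating events, the covered set is: B1=F, B2=T, B2=F, B3=T, B4=F

Answer: B1=F, B2=T, B2=F, B3=T, B4=F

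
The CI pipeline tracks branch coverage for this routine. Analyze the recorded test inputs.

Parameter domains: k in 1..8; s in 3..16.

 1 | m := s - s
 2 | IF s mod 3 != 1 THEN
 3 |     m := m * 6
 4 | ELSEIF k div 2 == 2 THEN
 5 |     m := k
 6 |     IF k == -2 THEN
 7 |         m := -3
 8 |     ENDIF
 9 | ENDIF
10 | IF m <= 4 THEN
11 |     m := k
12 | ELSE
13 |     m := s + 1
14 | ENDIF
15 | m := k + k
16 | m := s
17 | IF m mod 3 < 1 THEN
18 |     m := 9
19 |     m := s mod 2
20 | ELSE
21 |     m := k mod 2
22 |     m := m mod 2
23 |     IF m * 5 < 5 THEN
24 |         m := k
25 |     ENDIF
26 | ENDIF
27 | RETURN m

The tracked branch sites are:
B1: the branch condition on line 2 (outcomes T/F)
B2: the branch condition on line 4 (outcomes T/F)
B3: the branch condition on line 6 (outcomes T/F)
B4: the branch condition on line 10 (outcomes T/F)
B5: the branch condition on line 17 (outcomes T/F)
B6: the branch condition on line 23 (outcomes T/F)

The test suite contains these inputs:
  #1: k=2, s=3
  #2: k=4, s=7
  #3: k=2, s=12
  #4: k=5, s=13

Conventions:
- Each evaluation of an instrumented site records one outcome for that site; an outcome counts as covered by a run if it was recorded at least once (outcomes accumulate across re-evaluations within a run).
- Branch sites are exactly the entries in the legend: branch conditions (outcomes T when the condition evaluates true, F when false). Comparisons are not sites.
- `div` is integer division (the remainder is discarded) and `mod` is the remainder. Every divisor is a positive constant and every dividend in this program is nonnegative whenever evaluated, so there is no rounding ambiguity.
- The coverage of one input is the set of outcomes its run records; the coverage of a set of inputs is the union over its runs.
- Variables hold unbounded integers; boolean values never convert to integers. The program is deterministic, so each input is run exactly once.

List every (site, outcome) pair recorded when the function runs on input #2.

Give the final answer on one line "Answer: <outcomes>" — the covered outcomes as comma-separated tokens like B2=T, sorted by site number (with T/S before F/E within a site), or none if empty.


Tracing the run of input #2 (k=4, s=7):
  B1->F, B2->T, B3->F, B4->T, B5->F, B6->T
as a set, this run covers: B1=F, B2=T, B3=F, B4=T, B5=F, B6=T
Answer: B1=F, B2=T, B3=F, B4=T, B5=F, B6=T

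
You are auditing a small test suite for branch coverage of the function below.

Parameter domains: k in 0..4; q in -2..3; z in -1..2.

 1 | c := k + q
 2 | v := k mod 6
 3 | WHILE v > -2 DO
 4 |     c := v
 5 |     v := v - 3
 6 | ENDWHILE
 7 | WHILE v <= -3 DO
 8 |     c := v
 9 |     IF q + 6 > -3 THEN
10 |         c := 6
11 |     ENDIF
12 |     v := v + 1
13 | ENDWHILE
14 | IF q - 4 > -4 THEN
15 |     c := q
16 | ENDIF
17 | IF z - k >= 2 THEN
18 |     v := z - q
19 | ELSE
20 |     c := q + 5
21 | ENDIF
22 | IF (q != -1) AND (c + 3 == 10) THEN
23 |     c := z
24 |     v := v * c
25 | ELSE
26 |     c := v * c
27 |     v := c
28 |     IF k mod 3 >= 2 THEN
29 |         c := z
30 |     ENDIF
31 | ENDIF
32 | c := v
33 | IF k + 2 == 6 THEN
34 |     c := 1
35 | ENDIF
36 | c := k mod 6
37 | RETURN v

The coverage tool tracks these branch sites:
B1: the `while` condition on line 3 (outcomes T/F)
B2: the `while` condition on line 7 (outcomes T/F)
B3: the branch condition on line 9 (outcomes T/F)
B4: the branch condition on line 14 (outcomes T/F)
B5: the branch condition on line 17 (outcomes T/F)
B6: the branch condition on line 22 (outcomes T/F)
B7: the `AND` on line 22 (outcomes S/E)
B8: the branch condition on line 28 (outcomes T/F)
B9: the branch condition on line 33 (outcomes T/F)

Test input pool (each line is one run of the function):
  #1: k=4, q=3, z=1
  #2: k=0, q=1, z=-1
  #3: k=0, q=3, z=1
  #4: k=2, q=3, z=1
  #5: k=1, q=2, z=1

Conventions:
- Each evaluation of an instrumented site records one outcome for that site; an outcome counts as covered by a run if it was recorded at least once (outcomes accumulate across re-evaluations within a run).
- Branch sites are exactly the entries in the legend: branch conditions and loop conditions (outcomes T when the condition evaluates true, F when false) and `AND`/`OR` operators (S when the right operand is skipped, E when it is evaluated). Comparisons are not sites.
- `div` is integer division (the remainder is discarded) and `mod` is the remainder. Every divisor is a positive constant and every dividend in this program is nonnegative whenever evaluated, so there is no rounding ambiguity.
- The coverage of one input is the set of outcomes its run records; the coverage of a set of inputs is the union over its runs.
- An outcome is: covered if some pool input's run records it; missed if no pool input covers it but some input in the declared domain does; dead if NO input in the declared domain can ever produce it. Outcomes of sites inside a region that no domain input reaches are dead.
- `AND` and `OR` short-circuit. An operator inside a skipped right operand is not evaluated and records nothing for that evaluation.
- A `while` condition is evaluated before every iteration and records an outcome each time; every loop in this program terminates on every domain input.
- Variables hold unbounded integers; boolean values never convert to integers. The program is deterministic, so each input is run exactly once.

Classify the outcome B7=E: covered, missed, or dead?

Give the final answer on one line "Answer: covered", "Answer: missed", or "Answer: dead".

B7=E is recorded by pool input(s) 1, 2, 3, 4, 5 -> covered

Answer: covered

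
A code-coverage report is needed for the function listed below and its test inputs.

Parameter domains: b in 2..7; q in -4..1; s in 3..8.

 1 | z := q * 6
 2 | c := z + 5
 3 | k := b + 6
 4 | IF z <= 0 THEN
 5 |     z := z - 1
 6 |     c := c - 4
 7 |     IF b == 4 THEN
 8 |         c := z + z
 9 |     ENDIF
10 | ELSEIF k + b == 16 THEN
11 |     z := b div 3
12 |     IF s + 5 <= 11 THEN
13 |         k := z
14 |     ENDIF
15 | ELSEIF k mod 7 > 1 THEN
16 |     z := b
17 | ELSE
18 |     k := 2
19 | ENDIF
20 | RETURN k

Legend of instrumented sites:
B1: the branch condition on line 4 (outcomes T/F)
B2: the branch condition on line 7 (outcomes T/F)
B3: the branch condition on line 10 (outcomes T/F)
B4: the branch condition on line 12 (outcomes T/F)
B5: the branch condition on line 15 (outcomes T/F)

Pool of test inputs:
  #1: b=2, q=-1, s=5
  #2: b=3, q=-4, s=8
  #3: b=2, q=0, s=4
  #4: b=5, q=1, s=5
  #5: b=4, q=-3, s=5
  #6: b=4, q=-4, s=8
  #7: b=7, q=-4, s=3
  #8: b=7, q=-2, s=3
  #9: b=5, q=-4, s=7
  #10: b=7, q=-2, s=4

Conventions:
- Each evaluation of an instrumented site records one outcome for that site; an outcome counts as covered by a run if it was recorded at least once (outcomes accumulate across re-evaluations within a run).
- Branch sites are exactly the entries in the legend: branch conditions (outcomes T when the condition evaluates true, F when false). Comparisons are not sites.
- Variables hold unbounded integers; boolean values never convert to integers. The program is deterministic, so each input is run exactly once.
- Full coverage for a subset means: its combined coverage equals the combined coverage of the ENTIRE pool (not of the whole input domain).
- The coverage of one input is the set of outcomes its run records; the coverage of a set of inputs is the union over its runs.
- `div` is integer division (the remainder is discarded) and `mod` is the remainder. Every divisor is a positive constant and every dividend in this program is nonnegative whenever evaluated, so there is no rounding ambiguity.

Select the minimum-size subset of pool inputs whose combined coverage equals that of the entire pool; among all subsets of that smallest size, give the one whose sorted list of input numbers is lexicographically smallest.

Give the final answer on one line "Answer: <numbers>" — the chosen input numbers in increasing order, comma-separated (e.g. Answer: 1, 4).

input #1, b=2, q=-1, s=5: events B1->T, B2->F; outcomes B1=T, B2=F
input #2, b=3, q=-4, s=8: events B1->T, B2->F; outcomes B1=T, B2=F
input #3, b=2, q=0, s=4: events B1->T, B2->F; outcomes B1=T, B2=F
input #4, b=5, q=1, s=5: events B1->F, B3->T, B4->T; outcomes B1=F, B3=T, B4=T
input #5, b=4, q=-3, s=5: events B1->T, B2->T; outcomes B1=T, B2=T
input #6, b=4, q=-4, s=8: events B1->T, B2->T; outcomes B1=T, B2=T
input #7, b=7, q=-4, s=3: events B1->T, B2->F; outcomes B1=T, B2=F
input #8, b=7, q=-2, s=3: events B1->T, B2->F; outcomes B1=T, B2=F
input #9, b=5, q=-4, s=7: events B1->T, B2->F; outcomes B1=T, B2=F
input #10, b=7, q=-2, s=4: events B1->T, B2->F; outcomes B1=T, B2=F
together the pool reaches 6 outcomes: B1=T, B1=F, B2=T, B2=F, B3=T, B4=T
every size-1 subset falls short of the 6 outcomes (best: 3/6)
every size-2 subset falls short of the 6 outcomes (best: 5/6)
at size 3, {1, 4, 5} reaches all 6 outcomes; every lexicographically earlier size-3 subset fails

Answer: 1, 4, 5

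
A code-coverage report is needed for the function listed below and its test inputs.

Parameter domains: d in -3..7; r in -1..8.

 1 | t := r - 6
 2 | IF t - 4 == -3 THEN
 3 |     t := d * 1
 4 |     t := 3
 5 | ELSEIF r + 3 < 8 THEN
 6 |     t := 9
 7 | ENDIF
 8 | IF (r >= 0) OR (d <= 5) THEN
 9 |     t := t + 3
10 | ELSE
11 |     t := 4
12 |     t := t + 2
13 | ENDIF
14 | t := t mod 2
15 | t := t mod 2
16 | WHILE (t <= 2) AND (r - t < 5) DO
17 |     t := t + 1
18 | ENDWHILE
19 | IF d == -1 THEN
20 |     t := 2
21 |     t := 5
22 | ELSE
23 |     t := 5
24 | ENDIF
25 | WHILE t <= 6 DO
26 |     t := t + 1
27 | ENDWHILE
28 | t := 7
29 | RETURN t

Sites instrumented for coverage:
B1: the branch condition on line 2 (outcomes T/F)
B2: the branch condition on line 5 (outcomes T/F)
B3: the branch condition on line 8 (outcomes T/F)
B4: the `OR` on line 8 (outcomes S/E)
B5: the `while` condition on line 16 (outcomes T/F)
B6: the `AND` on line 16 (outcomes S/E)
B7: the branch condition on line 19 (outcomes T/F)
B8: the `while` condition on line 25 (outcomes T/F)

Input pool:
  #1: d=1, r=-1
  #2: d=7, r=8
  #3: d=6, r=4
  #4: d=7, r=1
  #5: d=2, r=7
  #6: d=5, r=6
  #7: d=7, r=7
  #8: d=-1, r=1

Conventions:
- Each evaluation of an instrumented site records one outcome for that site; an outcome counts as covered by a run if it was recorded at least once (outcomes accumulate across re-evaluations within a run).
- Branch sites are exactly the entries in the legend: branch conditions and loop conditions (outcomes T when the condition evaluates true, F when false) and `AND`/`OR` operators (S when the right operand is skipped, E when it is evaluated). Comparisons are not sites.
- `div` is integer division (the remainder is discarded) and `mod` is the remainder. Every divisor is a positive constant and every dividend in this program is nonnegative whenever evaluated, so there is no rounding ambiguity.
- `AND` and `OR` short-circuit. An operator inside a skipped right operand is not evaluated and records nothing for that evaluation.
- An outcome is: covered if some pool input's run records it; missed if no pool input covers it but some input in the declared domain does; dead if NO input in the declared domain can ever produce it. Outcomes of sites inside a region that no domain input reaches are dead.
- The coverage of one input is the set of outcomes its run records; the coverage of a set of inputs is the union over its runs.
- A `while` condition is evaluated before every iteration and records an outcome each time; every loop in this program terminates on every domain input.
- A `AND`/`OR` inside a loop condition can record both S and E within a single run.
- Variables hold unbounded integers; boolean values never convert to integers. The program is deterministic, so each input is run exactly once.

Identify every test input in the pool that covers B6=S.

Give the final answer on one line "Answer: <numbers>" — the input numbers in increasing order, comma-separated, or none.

input #1 (d=1, r=-1): covers B6=S
input #2 (d=7, r=8): misses B6=S
input #3 (d=6, r=4): covers B6=S
input #4 (d=7, r=1): covers B6=S
input #5 (d=2, r=7): misses B6=S
input #6 (d=5, r=6): misses B6=S
input #7 (d=7, r=7): misses B6=S
input #8 (d=-1, r=1): covers B6=S

Answer: 1, 3, 4, 8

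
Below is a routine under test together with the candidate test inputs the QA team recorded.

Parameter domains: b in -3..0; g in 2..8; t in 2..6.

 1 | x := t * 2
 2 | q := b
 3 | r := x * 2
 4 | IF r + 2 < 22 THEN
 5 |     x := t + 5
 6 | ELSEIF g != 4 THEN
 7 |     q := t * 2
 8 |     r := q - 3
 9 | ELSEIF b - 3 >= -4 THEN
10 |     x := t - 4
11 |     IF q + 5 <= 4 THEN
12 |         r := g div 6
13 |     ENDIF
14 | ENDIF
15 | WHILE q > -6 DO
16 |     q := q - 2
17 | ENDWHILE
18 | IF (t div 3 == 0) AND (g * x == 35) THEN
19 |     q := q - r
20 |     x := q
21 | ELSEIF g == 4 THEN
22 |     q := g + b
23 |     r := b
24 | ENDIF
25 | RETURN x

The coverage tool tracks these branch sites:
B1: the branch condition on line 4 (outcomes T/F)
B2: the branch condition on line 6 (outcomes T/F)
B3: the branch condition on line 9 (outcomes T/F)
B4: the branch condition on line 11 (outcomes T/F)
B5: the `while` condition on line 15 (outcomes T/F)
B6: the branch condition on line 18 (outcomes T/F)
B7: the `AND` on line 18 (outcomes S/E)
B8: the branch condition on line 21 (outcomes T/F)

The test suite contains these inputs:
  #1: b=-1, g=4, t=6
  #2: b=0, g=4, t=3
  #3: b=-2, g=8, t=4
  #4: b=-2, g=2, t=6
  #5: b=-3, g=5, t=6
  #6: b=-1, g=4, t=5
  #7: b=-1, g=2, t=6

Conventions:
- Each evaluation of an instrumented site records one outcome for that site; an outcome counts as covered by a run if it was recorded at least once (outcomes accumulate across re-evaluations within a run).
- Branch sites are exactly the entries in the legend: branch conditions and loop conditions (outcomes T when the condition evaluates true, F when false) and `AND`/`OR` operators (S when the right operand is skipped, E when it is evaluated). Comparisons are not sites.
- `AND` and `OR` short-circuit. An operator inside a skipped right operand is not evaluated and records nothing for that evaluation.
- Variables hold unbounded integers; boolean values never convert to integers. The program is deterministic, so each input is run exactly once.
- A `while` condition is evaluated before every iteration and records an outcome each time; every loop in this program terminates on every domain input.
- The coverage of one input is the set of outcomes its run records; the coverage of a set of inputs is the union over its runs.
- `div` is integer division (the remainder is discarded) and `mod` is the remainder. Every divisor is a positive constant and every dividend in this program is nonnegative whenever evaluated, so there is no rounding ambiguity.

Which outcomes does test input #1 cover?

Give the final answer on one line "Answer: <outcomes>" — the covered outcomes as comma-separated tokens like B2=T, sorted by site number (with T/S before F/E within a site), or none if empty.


Tracing the run of input #1 (b=-1, g=4, t=6):
  B1->F, B2->F, B3->T, B4->T, B5->T, B5->T, B5->T, B5->F, B7->S, B6->F
  B8->T
deduplicating events, the covered set is: B1=F, B2=F, B3=T, B4=T, B5=T, B5=F, B6=F, B7=S, B8=T
Answer: B1=F, B2=F, B3=T, B4=T, B5=T, B5=F, B6=F, B7=S, B8=T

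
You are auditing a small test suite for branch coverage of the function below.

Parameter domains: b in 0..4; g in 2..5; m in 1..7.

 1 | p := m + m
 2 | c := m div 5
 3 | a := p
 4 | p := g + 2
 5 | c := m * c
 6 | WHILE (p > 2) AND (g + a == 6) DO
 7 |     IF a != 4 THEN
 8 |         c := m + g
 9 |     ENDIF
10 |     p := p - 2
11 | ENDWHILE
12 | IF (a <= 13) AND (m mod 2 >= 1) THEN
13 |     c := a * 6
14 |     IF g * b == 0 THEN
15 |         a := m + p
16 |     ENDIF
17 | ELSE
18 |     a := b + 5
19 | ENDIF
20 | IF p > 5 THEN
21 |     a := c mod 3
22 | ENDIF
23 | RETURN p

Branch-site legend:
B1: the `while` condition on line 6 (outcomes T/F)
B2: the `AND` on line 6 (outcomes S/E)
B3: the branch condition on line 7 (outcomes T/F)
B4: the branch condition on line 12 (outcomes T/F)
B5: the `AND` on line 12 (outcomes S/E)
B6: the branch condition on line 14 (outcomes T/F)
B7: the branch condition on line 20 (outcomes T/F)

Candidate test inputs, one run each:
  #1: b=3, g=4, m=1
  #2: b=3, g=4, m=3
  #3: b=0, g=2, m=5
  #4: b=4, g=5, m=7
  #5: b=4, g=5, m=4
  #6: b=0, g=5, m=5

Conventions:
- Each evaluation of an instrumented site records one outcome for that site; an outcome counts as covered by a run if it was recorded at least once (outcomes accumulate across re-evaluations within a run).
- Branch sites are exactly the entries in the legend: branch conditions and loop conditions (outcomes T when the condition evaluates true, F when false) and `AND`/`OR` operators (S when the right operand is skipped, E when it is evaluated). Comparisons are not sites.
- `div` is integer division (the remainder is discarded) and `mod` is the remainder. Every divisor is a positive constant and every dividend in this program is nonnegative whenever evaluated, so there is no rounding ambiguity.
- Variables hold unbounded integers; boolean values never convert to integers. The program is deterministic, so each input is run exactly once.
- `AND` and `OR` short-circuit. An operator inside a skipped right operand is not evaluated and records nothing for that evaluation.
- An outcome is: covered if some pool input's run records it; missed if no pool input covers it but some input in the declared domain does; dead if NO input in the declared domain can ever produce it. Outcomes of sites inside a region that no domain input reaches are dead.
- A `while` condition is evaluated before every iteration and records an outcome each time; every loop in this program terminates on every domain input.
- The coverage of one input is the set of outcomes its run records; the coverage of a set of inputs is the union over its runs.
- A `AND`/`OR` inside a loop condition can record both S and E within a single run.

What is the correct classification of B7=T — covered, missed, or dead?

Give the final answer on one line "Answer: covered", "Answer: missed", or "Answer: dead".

B7=T is recorded by pool input(s) 2, 4, 5, 6 -> covered

Answer: covered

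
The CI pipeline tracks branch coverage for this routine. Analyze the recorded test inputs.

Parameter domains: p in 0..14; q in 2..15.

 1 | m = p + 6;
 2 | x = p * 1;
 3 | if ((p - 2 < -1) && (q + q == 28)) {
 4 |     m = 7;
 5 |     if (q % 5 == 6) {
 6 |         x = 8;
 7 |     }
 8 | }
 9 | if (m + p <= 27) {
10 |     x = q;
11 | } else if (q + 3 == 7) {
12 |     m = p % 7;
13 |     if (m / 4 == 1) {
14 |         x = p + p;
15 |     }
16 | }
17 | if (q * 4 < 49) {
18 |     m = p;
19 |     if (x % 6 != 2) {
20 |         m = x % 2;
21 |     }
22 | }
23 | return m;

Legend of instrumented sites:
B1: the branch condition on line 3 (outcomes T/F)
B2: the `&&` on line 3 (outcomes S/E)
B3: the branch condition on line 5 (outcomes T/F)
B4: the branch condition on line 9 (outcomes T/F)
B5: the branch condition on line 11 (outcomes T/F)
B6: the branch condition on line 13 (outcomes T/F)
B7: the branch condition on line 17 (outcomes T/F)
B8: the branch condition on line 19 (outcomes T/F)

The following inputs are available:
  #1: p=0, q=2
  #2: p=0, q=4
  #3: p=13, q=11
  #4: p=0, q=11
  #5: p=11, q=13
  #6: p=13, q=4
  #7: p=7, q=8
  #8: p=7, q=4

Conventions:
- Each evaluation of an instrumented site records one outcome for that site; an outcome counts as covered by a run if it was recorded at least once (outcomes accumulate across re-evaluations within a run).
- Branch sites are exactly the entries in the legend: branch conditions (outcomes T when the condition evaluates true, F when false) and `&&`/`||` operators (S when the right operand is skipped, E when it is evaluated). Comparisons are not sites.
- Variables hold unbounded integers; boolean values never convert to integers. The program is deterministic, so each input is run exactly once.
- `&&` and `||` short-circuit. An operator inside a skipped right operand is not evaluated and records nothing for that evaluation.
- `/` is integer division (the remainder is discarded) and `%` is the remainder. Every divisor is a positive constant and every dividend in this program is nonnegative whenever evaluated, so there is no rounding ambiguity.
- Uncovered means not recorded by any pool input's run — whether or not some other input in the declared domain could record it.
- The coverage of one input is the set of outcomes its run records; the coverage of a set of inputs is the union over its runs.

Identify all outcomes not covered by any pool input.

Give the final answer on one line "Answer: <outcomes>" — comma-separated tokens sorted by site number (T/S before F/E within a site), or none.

#1 (p=0, q=2) -> covered: B1=F, B2=E, B4=T, B7=T, B8=F
#2 (p=0, q=4) -> covered: B1=F, B2=E, B4=T, B7=T, B8=T
#3 (p=13, q=11) -> covered: B1=F, B2=S, B4=F, B5=F, B7=T, B8=T
#4 (p=0, q=11) -> covered: B1=F, B2=E, B4=T, B7=T, B8=T
#5 (p=11, q=13) -> covered: B1=F, B2=S, B4=F, B5=F, B7=F
#6 (p=13, q=4) -> covered: B1=F, B2=S, B4=F, B5=T, B6=T, B7=T, B8=F
#7 (p=7, q=8) -> covered: B1=F, B2=S, B4=T, B7=T, B8=F
#8 (p=7, q=4) -> covered: B1=F, B2=S, B4=T, B7=T, B8=T
union over the pool: B1=F, B2=S, B2=E, B4=T, B4=F, B5=T, B5=F, B6=T, B7=T, B7=F, B8=T, B8=F
uncovered (4 of 16): B1=T, B3=T, B3=F, B6=F

Answer: B1=T, B3=T, B3=F, B6=F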